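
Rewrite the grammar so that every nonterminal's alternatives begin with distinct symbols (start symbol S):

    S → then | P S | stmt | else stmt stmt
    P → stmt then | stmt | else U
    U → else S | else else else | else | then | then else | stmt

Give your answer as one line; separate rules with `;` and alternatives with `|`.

S → then | P S | stmt | else stmt stmt; P → else U | stmt P'; U → stmt | else U' | then U''; P' → then | ε; U' → S | else else | ε; U'' → ε | else

P has alternatives sharing prefix 'stmt': factor to P → stmt P' with P' → then | ε.
U has alternatives sharing prefix 'else': factor to U → else U' with U' → S | else else | ε.
U has alternatives sharing prefix 'then': factor to U → then U'' with U'' → ε | else.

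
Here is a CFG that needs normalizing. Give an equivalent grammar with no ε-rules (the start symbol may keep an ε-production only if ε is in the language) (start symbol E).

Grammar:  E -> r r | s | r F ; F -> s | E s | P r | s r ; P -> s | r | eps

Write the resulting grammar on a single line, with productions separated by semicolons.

Nullable nonterminals: {P}.
ε ∉ L(G), so no ε-production is kept.
Expand every rule over subsets of its nullable positions: F → P r gives P r | r.

E -> r r | s | r F; F -> s | E s | P r | r | s r; P -> s | r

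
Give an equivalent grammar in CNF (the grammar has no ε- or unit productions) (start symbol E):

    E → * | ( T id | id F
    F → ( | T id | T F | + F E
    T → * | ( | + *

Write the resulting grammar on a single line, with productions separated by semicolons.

E → * | X1 Y1 | X2 F; F → ( | T X2 | T F | X3 Y2; T → * | ( | X3 X4; X1 → (; X2 → id; X3 → +; X4 → *; Y1 → T X2; Y2 → F E

Introduce a nonterminal for each terminal appearing in a rule of length ≥ 2: X1 → (, X2 → id, X3 → +, X4 → *.
Binarize each right-hand side of length ≥ 3 by chaining fresh nonterminals (Y1, Y2, …): affected rules were E → X1 T X2; F → X3 F E.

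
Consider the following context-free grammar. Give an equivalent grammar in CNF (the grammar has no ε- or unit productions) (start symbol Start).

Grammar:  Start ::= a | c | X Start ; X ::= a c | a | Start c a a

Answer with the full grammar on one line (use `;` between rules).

Introduce a nonterminal for each terminal appearing in a rule of length ≥ 2: X1 → a, X2 → c.
Binarize each right-hand side of length ≥ 3 by chaining fresh nonterminals (Y1, Y2, …): affected rules were X → Start X2 X1 X1.

Start ::= a | c | X Start; X ::= X1 X2 | a | Start Y1; X1 ::= a; X2 ::= c; Y1 ::= X2 Y2; Y2 ::= X1 X1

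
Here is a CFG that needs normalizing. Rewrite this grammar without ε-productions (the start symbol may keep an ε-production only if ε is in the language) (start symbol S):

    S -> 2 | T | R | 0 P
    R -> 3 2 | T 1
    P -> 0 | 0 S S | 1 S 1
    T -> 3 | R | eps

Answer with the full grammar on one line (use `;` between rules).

S -> 2 | T | R | 0 P | eps; R -> 3 2 | T 1 | 1; P -> 0 | 0 S S | 0 S | 1 S 1 | 1 1; T -> 3 | R

The nullable symbols are {S, T}.
ε ∈ L(G) since S is nullable, so keep S → ε.
Add the nullable-subset variants: R → T 1 gives T 1 | 1. P → 0 S S gives 0 S S | 0 S. P → 1 S 1 gives 1 S 1 | 1 1.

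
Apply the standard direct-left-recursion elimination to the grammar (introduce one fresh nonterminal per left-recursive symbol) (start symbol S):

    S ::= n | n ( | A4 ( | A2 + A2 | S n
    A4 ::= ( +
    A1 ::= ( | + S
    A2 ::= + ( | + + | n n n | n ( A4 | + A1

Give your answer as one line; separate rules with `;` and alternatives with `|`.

S is directly left-recursive.
For S: α = {n}, β = {n, n (, A4 (, A2 + A2}. Rewrite as S → β S' and S' → α S' | ε.

S ::= n S' | n ( S' | A4 ( S' | A2 + A2 S'; A4 ::= ( +; A1 ::= ( | + S; A2 ::= + ( | + + | n n n | n ( A4 | + A1; S' ::= n S' | ε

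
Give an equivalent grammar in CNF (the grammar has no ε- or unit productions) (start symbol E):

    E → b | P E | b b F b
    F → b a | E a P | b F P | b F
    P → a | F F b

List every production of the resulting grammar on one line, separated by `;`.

Introduce a nonterminal for each terminal appearing in a rule of length ≥ 2: X1 → b, X2 → a.
Binarize each right-hand side of length ≥ 3 by chaining fresh nonterminals (Y1, Y2, …): affected rules were E → X1 X1 F X1; F → E X2 P; F → X1 F P; P → F F X1.

E → b | P E | X1 Y1; F → X1 X2 | E Y3 | X1 Y4 | X1 F; P → a | F Y5; X1 → b; X2 → a; Y1 → X1 Y2; Y2 → F X1; Y3 → X2 P; Y4 → F P; Y5 → F X1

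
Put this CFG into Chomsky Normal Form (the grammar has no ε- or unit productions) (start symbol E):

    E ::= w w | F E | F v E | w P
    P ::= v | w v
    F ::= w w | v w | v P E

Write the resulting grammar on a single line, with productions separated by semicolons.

E ::= X1 X1 | F E | F Y1 | X1 P; P ::= v | X1 X2; F ::= X1 X1 | X2 X1 | X2 Y2; X1 ::= w; X2 ::= v; Y1 ::= X2 E; Y2 ::= P E

Introduce a nonterminal for each terminal appearing in a rule of length ≥ 2: X1 → w, X2 → v.
Binarize each right-hand side of length ≥ 3 by chaining fresh nonterminals (Y1, Y2, …): affected rules were E → F X2 E; F → X2 P E.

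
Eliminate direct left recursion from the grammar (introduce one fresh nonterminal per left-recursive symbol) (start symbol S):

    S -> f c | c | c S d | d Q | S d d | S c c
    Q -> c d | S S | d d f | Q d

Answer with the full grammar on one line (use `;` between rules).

S -> f c S' | c S' | c S d S' | d Q S'; Q -> c d Q' | S S Q' | d d f Q'; S' -> d d S' | c c S' | ε; Q' -> d Q' | ε

Directly left-recursive nonterminals: S, Q.
For S: α = {d d, c c}, β = {f c, c, c S d, d Q}. Rewrite as S → β S' and S' → α S' | ε.
For Q: α = {d}, β = {c d, S S, d d f}. Rewrite as Q → β Q' and Q' → α Q' | ε.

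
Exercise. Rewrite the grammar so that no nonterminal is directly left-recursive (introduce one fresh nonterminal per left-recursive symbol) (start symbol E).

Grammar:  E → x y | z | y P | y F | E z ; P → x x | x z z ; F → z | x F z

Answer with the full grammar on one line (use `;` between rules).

Left recursion appears on E.
For E: α = {z}, β = {x y, z, y P, y F}. Rewrite as E → β E' and E' → α E' | ε.

E → x y E' | z E' | y P E' | y F E'; P → x x | x z z; F → z | x F z; E' → z E' | ε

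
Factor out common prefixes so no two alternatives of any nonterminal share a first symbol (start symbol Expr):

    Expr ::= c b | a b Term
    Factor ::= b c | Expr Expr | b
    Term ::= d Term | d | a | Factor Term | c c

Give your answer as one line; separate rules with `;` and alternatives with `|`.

Expr ::= c b | a b Term; Factor ::= Expr Expr | b Factor1; Term ::= a | Factor Term | c c | d Term1; Factor1 ::= c | ε; Term1 ::= Term | ε

Factor has alternatives sharing prefix 'b': factor to Factor → b Factor1 with Factor1 → c | ε.
Term has alternatives sharing prefix 'd': factor to Term → d Term1 with Term1 → Term | ε.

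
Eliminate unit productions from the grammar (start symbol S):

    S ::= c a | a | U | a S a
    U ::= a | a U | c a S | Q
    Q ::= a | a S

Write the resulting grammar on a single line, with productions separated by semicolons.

S ::= a | a U | c a S | c a | a S a | a S; U ::= a | a U | c a S | a S; Q ::= a | a S

Unit pairs: S ⇒* {Q, U}; U ⇒* {Q}.
For every A with A ⇒* B via unit rules, add B's non-unit alternatives to A; then delete every rule of the form X → Y.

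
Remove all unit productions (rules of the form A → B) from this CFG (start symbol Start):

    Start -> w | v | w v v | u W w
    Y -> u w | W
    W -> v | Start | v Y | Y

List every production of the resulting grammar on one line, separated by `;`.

Unit pairs: W ⇒* {Start, Y}; Y ⇒* {Start, W}.
Replace each nonterminal's rules with the union of the non-unit rules of every nonterminal it unit-derives.

Start -> w | v | w v v | u W w; Y -> w | v | w v v | u W w | v Y | u w; W -> w | v | w v v | u W w | u w | v Y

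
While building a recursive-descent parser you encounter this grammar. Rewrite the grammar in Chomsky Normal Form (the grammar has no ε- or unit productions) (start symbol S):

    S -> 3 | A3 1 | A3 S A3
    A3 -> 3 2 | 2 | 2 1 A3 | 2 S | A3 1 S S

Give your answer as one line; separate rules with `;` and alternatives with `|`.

S -> 3 | A3 X1 | A3 Y1; A3 -> X2 X3 | 2 | X3 Y2 | X3 S | A3 Y3; X1 -> 1; X2 -> 3; X3 -> 2; Y1 -> S A3; Y2 -> X1 A3; Y3 -> X1 Y4; Y4 -> S S

Introduce a nonterminal for each terminal appearing in a rule of length ≥ 2: X1 → 1, X2 → 3, X3 → 2.
Binarize each right-hand side of length ≥ 3 by chaining fresh nonterminals (Y1, Y2, …): affected rules were S → A3 S A3; A3 → X3 X1 A3; A3 → A3 X1 S S.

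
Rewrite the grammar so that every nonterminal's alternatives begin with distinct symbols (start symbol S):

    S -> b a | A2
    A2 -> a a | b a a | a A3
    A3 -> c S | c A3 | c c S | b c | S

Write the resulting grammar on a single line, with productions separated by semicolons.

A2 has alternatives sharing prefix 'a': factor to A2 → a A2' with A2' → a | A3.
A3 has alternatives sharing prefix 'c': factor to A3 → c A3' with A3' → S | A3 | c S.

S -> b a | A2; A2 -> b a a | a A2'; A3 -> b c | S | c A3'; A2' -> a | A3; A3' -> S | A3 | c S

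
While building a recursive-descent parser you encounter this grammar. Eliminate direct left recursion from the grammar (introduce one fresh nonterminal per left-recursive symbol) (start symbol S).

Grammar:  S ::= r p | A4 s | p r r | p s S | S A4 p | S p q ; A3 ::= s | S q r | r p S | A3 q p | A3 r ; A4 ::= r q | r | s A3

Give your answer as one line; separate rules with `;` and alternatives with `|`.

Directly left-recursive nonterminals: S, A3.
For S: α = {A4 p, p q}, β = {r p, A4 s, p r r, p s S}. Rewrite as S → β S' and S' → α S' | ε.
For A3: α = {q p, r}, β = {s, S q r, r p S}. Rewrite as A3 → β A3' and A3' → α A3' | ε.

S ::= r p S' | A4 s S' | p r r S' | p s S S'; A3 ::= s A3' | S q r A3' | r p S A3'; A4 ::= r q | r | s A3; S' ::= A4 p S' | p q S' | ε; A3' ::= q p A3' | r A3' | ε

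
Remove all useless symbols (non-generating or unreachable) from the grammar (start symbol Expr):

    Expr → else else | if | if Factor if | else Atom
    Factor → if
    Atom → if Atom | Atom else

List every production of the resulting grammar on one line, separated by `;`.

Generating nonterminals: {Expr, Factor}.
Reachable from Expr after that: {Expr, Factor}.
Removed useless symbols: {Atom} and every production mentioning them.

Expr → else else | if | if Factor if; Factor → if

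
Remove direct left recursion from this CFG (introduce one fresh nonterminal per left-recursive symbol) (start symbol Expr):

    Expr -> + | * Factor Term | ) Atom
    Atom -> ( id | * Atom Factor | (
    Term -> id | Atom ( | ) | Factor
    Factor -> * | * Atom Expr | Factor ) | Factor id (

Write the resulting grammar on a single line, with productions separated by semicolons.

Expr -> + | * Factor Term | ) Atom; Atom -> ( id | * Atom Factor | (; Term -> id | Atom ( | ) | Factor; Factor -> * Factor1 | * Atom Expr Factor1; Factor1 -> ) Factor1 | id ( Factor1 | ε

Factor is directly left-recursive.
For Factor: α = {), id (}, β = {*, * Atom Expr}. Rewrite as Factor → β Factor1 and Factor1 → α Factor1 | ε.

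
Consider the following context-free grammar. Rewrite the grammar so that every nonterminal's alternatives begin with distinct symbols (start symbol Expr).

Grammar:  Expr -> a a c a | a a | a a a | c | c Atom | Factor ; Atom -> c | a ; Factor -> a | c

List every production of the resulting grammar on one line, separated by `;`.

Expr has alternatives sharing prefix 'a a': factor to Expr → a a Expr1 with Expr1 → c a | ε | a.
Expr has alternatives sharing prefix 'c': factor to Expr → c Expr2 with Expr2 → ε | Atom.

Expr -> Factor | a a Expr1 | c Expr2; Atom -> c | a; Factor -> a | c; Expr1 -> c a | ε | a; Expr2 -> ε | Atom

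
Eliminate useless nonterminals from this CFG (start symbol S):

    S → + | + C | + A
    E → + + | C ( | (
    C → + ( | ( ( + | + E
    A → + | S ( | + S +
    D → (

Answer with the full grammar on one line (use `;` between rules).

S → + | + C | + A; E → + + | C ( | (; C → + ( | ( ( + | + E; A → + | S ( | + S +

Generating nonterminals: {A, C, D, E, S}.
Reachable from S after that: {A, C, E, S}.
Removed useless symbols: {D} and every production mentioning them.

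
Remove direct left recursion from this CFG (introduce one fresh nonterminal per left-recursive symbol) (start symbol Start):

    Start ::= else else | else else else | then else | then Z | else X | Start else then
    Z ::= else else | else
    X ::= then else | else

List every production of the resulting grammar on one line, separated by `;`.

Start ::= else else Start1 | else else else Start1 | then else Start1 | then Z Start1 | else X Start1; Z ::= else else | else; X ::= then else | else; Start1 ::= else then Start1 | ε

Left recursion appears on Start.
For Start: α = {else then}, β = {else else, else else else, then else, then Z, else X}. Rewrite as Start → β Start1 and Start1 → α Start1 | ε.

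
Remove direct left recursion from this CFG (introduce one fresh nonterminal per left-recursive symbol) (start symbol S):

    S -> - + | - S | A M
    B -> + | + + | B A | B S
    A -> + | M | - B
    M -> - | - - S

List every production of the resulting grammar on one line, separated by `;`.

B is directly left-recursive.
For B: α = {A, S}, β = {+, + +}. Rewrite as B → β B' and B' → α B' | ε.

S -> - + | - S | A M; B -> + B' | + + B'; A -> + | M | - B; M -> - | - - S; B' -> A B' | S B' | ε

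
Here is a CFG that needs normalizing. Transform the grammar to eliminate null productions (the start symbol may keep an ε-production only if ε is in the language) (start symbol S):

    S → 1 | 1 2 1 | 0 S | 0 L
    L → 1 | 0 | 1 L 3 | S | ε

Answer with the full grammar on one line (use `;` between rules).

S → 1 | 1 2 1 | 0 S | 0 L | 0; L → 1 | 0 | 1 L 3 | 1 3 | S

Nullable set = {L}.
ε ∉ L(G), so no ε-production is kept.
For each production, add variants omitting each subset of nullable occurrences: S → 0 L gives 0 L | 0. L → 1 L 3 gives 1 L 3 | 1 3.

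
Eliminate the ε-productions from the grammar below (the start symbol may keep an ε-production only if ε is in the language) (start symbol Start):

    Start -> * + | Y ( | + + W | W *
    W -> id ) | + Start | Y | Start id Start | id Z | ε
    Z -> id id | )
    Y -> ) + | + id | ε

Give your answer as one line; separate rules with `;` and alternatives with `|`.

Start -> * + | Y ( | ( | + + W | + + | W * | *; W -> id ) | + Start | Y | Start id Start | id Z; Z -> id id | ); Y -> ) + | + id

The nullable symbols are {W, Y}.
ε ∉ L(G), so no ε-production is kept.
Expand every rule over subsets of its nullable positions: Start → Y ( gives Y ( | (. Start → + + W gives + + W | + +. Start → W * gives W * | *.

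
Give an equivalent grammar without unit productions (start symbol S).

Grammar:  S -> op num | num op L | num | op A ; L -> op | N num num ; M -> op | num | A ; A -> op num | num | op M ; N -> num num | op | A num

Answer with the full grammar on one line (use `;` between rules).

S -> op num | num op L | num | op A; L -> op | N num num; M -> op num | num | op M | op; A -> op num | num | op M; N -> num num | op | A num

Unit pairs: M ⇒* {A}.
For each unit pair (A, B), copy every non-unit production of B to A, then drop all unit productions.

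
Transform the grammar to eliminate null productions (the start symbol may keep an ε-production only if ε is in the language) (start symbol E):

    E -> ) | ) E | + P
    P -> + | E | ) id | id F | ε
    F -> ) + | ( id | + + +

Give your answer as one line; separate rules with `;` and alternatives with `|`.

Nullable nonterminals: {P}.
ε ∉ L(G), so no ε-production is kept.
Add the nullable-subset variants: E → + P gives + P | +.

E -> ) | ) E | + P | +; P -> + | E | ) id | id F; F -> ) + | ( id | + + +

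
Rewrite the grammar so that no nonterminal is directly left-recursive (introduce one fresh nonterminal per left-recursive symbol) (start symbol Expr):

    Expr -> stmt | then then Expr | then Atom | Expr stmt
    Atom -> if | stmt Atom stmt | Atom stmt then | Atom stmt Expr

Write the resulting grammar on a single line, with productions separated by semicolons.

Left recursion appears on Expr, Atom.
For Expr: α = {stmt}, β = {stmt, then then Expr, then Atom}. Rewrite as Expr → β Expr1 and Expr1 → α Expr1 | ε.
For Atom: α = {stmt then, stmt Expr}, β = {if, stmt Atom stmt}. Rewrite as Atom → β Atom1 and Atom1 → α Atom1 | ε.

Expr -> stmt Expr1 | then then Expr Expr1 | then Atom Expr1; Atom -> if Atom1 | stmt Atom stmt Atom1; Expr1 -> stmt Expr1 | ε; Atom1 -> stmt then Atom1 | stmt Expr Atom1 | ε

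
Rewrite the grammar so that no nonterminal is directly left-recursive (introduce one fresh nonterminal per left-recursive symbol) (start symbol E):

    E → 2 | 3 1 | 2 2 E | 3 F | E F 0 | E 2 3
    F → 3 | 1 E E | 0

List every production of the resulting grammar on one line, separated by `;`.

Left recursion appears on E.
For E: α = {F 0, 2 3}, β = {2, 3 1, 2 2 E, 3 F}. Rewrite as E → β E' and E' → α E' | ε.

E → 2 E' | 3 1 E' | 2 2 E E' | 3 F E'; F → 3 | 1 E E | 0; E' → F 0 E' | 2 3 E' | ε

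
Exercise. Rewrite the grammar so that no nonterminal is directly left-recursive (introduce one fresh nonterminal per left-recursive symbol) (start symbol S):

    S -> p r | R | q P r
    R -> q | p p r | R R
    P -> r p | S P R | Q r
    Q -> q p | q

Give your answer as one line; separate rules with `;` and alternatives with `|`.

S -> p r | R | q P r; R -> q R' | p p r R'; P -> r p | S P R | Q r; Q -> q p | q; R' -> R R' | ε

Left recursion appears on R.
For R: α = {R}, β = {q, p p r}. Rewrite as R → β R' and R' → α R' | ε.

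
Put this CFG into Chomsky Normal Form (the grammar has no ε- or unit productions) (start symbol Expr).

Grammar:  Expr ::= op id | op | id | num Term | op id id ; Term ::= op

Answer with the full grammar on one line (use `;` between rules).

Introduce a nonterminal for each terminal appearing in a rule of length ≥ 2: X1 → op, X2 → id, X3 → num.
Binarize each right-hand side of length ≥ 3 by chaining fresh nonterminals (Y1, Y2, …): affected rules were Expr → X1 X2 X2.

Expr ::= X1 X2 | op | id | X3 Term | X1 Y1; Term ::= op; X1 ::= op; X2 ::= id; X3 ::= num; Y1 ::= X2 X2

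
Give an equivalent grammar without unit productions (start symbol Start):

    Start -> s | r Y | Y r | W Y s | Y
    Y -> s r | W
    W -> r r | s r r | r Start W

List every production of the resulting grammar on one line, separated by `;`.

Unit pairs: Start ⇒* {W, Y}; Y ⇒* {W}.
Replace each nonterminal's rules with the union of the non-unit rules of every nonterminal it unit-derives.

Start -> s | r Y | Y r | W Y s | r r | s r r | r Start W | s r; Y -> r r | s r r | r Start W | s r; W -> r r | s r r | r Start W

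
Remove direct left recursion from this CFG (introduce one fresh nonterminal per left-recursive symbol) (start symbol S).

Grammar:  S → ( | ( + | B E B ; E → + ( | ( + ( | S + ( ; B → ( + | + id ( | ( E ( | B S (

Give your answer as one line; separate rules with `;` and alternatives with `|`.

S → ( | ( + | B E B; E → + ( | ( + ( | S + (; B → ( + B' | + id ( B' | ( E ( B'; B' → S ( B' | ε

B is directly left-recursive.
For B: α = {S (}, β = {( +, + id (, ( E (}. Rewrite as B → β B' and B' → α B' | ε.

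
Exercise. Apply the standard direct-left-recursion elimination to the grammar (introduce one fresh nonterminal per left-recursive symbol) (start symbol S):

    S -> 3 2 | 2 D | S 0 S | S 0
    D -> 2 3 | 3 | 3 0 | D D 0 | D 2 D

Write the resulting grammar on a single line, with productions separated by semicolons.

Left recursion appears on S, D.
For S: α = {0 S, 0}, β = {3 2, 2 D}. Rewrite as S → β S' and S' → α S' | ε.
For D: α = {D 0, 2 D}, β = {2 3, 3, 3 0}. Rewrite as D → β D' and D' → α D' | ε.

S -> 3 2 S' | 2 D S'; D -> 2 3 D' | 3 D' | 3 0 D'; S' -> 0 S S' | 0 S' | epsilon; D' -> D 0 D' | 2 D D' | epsilon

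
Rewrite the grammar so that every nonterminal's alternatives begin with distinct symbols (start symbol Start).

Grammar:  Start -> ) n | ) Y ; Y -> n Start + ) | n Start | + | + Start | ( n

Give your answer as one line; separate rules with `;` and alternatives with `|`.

Start has alternatives sharing prefix ')': factor to Start → ) Start1 with Start1 → n | Y.
Y has alternatives sharing prefix 'n Start': factor to Y → n Start Y1 with Y1 → + ) | ε.
Y has alternatives sharing prefix '+': factor to Y → + Y2 with Y2 → ε | Start.

Start -> ) Start1; Y -> ( n | n Start Y1 | + Y2; Start1 -> n | Y; Y1 -> + ) | ε; Y2 -> ε | Start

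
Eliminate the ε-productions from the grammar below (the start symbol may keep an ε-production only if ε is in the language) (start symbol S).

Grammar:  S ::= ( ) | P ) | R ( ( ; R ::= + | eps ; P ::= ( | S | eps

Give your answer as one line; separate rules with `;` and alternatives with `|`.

S ::= ( ) | P ) | ) | R ( ( | ( (; R ::= +; P ::= ( | S

Nullable nonterminals: {P, R}.
ε ∉ L(G), so no ε-production is kept.
Add the nullable-subset variants: S → P ) gives P ) | ). S → R ( ( gives R ( ( | ( (.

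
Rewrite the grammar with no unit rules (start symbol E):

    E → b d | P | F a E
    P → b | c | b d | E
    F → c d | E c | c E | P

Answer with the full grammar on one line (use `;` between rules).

Unit pairs: E ⇒* {P}; F ⇒* {E, P}; P ⇒* {E}.
Replace each nonterminal's rules with the union of the non-unit rules of every nonterminal it unit-derives.

E → b d | F a E | b | c; P → b d | F a E | b | c; F → b d | F a E | c d | E c | c E | b | c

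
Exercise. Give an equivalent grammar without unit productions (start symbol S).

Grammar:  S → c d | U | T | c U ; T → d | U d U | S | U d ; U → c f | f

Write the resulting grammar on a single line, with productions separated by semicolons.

Unit pairs: S ⇒* {T, U}; T ⇒* {S, U}.
For every A with A ⇒* B via unit rules, add B's non-unit alternatives to A; then delete every rule of the form X → Y.

S → c f | f | c d | c U | d | U d U | U d; T → c f | f | c d | c U | d | U d U | U d; U → c f | f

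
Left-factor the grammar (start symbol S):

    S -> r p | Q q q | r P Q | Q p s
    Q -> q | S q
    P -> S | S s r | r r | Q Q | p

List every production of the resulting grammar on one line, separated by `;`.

S has alternatives sharing prefix 'r': factor to S → r S' with S' → p | P Q.
S has alternatives sharing prefix 'Q': factor to S → Q S'' with S'' → q q | p s.
P has alternatives sharing prefix 'S': factor to P → S P' with P' → ε | s r.

S -> r S' | Q S''; Q -> q | S q; P -> r r | Q Q | p | S P'; S' -> p | P Q; S'' -> q q | p s; P' -> ε | s r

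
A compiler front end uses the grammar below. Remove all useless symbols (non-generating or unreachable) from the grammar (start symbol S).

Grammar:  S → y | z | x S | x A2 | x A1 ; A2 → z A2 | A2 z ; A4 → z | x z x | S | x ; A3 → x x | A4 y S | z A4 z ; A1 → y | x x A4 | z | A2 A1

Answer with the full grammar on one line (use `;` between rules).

Generating nonterminals: {A1, A3, A4, S}.
Reachable from S after that: {A1, A4, S}.
Removed useless symbols: {A2, A3} and every production mentioning them.

S → y | z | x S | x A1; A4 → z | x z x | S | x; A1 → y | x x A4 | z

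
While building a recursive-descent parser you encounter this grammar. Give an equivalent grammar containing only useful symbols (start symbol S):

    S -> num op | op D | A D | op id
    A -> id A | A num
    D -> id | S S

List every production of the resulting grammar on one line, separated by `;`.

Generating nonterminals: {D, S}.
Reachable from S after that: {D, S}.
Removed useless symbols: {A} and every production mentioning them.

S -> num op | op D | op id; D -> id | S S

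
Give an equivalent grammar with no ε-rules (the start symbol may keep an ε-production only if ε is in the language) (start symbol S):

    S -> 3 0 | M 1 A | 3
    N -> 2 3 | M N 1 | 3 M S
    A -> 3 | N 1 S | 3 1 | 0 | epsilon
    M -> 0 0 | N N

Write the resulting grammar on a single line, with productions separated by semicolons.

The nullable symbols are {A}.
ε ∉ L(G), so no ε-production is kept.
Add the nullable-subset variants: S → M 1 A gives M 1 A | M 1.

S -> 3 0 | M 1 A | M 1 | 3; N -> 2 3 | M N 1 | 3 M S; A -> 3 | N 1 S | 3 1 | 0; M -> 0 0 | N N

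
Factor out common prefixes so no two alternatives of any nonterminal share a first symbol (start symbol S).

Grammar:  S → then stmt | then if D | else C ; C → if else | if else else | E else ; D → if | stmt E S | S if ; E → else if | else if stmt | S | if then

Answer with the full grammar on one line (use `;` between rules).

S has alternatives sharing prefix 'then': factor to S → then S' with S' → stmt | if D.
C has alternatives sharing prefix 'if else': factor to C → if else C' with C' → ε | else.
E has alternatives sharing prefix 'else if': factor to E → else if E' with E' → ε | stmt.

S → else C | then S'; C → E else | if else C'; D → if | stmt E S | S if; E → S | if then | else if E'; S' → stmt | if D; C' → eps | else; E' → eps | stmt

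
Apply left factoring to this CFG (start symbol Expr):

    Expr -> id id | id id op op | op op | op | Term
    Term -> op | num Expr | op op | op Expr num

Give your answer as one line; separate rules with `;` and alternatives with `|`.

Expr has alternatives sharing prefix 'id id': factor to Expr → id id Expr1 with Expr1 → ε | op op.
Expr has alternatives sharing prefix 'op': factor to Expr → op Expr2 with Expr2 → op | ε.
Term has alternatives sharing prefix 'op': factor to Term → op Term1 with Term1 → ε | op | Expr num.

Expr -> Term | id id Expr1 | op Expr2; Term -> num Expr | op Term1; Expr1 -> eps | op op; Expr2 -> op | eps; Term1 -> eps | op | Expr num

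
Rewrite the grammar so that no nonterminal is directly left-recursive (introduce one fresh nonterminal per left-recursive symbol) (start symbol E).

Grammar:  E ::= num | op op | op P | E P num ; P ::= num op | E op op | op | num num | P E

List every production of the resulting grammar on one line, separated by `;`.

Directly left-recursive nonterminals: E, P.
For E: α = {P num}, β = {num, op op, op P}. Rewrite as E → β E' and E' → α E' | ε.
For P: α = {E}, β = {num op, E op op, op, num num}. Rewrite as P → β P' and P' → α P' | ε.

E ::= num E' | op op E' | op P E'; P ::= num op P' | E op op P' | op P' | num num P'; E' ::= P num E' | eps; P' ::= E P' | eps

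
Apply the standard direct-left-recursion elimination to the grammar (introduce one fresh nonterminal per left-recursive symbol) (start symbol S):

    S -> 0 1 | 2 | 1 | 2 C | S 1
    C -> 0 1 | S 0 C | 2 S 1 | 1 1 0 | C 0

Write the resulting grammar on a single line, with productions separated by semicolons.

S -> 0 1 S' | 2 S' | 1 S' | 2 C S'; C -> 0 1 C' | S 0 C C' | 2 S 1 C' | 1 1 0 C'; S' -> 1 S' | ε; C' -> 0 C' | ε

Directly left-recursive nonterminals: S, C.
For S: α = {1}, β = {0 1, 2, 1, 2 C}. Rewrite as S → β S' and S' → α S' | ε.
For C: α = {0}, β = {0 1, S 0 C, 2 S 1, 1 1 0}. Rewrite as C → β C' and C' → α C' | ε.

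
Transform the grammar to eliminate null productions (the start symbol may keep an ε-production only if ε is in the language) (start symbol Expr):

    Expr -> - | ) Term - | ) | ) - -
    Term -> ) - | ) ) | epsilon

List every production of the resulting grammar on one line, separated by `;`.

Nullable nonterminals: {Term}.
ε ∉ L(G), so no ε-production is kept.
Expand every rule over subsets of its nullable positions: Expr → ) Term - gives ) Term - | ) -.

Expr -> - | ) Term - | ) - | ) | ) - -; Term -> ) - | ) )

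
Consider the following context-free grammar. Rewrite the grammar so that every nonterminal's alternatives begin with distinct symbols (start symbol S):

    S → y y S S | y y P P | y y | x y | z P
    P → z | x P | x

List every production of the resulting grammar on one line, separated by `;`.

S → x y | z P | y y S'; P → z | x P'; S' → S S | P P | ε; P' → P | ε

S has alternatives sharing prefix 'y y': factor to S → y y S' with S' → S S | P P | ε.
P has alternatives sharing prefix 'x': factor to P → x P' with P' → P | ε.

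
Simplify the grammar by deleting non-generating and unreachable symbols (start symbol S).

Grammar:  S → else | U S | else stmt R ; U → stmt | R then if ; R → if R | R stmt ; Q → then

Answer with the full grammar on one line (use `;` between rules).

S → else | U S; U → stmt

Generating nonterminals: {Q, S, U}.
Reachable from S after that: {S, U}.
Removed useless symbols: {Q, R} and every production mentioning them.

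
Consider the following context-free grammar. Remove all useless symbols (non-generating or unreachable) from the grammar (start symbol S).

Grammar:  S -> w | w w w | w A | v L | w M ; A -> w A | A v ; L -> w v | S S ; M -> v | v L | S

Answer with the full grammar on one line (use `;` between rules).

Generating nonterminals: {L, M, S}.
Reachable from S after that: {L, M, S}.
Removed useless symbols: {A} and every production mentioning them.

S -> w | w w w | v L | w M; L -> w v | S S; M -> v | v L | S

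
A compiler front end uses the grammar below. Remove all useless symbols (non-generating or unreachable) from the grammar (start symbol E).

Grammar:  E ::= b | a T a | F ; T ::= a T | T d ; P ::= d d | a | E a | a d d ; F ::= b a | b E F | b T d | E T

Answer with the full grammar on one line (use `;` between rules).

Generating nonterminals: {E, F, P}.
Reachable from E after that: {E, F}.
Removed useless symbols: {P, T} and every production mentioning them.

E ::= b | F; F ::= b a | b E F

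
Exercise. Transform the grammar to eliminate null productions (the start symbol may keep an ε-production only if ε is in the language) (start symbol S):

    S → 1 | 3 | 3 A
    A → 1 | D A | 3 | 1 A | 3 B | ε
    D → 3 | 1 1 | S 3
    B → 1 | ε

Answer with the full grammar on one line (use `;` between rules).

S → 1 | 3 | 3 A; A → 1 | D A | D | 3 | 1 A | 3 B; D → 3 | 1 1 | S 3; B → 1

Nullable set = {A, B}.
ε ∉ L(G), so no ε-production is kept.
For each production, add variants omitting each subset of nullable occurrences: A → D A gives D A | D.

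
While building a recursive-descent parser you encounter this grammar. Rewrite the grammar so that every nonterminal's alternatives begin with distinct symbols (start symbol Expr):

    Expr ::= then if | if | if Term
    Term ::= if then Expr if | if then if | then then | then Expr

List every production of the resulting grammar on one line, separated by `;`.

Expr ::= then if | if Expr1; Term ::= if then Term1 | then Term2; Expr1 ::= ε | Term; Term1 ::= Expr if | if; Term2 ::= then | Expr

Expr has alternatives sharing prefix 'if': factor to Expr → if Expr1 with Expr1 → ε | Term.
Term has alternatives sharing prefix 'if then': factor to Term → if then Term1 with Term1 → Expr if | if.
Term has alternatives sharing prefix 'then': factor to Term → then Term2 with Term2 → then | Expr.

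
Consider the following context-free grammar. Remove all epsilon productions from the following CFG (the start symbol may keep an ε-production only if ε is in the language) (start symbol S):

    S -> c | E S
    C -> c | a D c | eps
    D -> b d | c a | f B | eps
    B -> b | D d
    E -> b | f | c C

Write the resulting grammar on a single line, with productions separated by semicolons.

The nullable symbols are {C, D}.
ε ∉ L(G), so no ε-production is kept.
For each production, add variants omitting each subset of nullable occurrences: C → a D c gives a D c | a c. B → D d gives D d | d. E → c C gives c C | c.

S -> c | E S; C -> c | a D c | a c; D -> b d | c a | f B; B -> b | D d | d; E -> b | f | c C | c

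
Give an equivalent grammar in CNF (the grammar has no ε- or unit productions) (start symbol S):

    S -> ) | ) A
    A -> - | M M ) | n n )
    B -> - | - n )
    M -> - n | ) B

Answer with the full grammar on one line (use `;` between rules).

Introduce a nonterminal for each terminal appearing in a rule of length ≥ 2: X1 → ), X2 → n, X3 → -.
Binarize each right-hand side of length ≥ 3 by chaining fresh nonterminals (Y1, Y2, …): affected rules were A → M M X1; A → X2 X2 X1; B → X3 X2 X1.

S -> ) | X1 A; A -> - | M Y1 | X2 Y2; B -> - | X3 Y3; M -> X3 X2 | X1 B; X1 -> ); X2 -> n; X3 -> -; Y1 -> M X1; Y2 -> X2 X1; Y3 -> X2 X1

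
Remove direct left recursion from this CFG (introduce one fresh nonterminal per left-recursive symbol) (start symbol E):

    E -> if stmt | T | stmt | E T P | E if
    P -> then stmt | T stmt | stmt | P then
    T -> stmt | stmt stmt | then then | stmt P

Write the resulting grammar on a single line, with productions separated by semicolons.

E -> if stmt E' | T E' | stmt E'; P -> then stmt P' | T stmt P' | stmt P'; T -> stmt | stmt stmt | then then | stmt P; E' -> T P E' | if E' | epsilon; P' -> then P' | epsilon

Directly left-recursive nonterminals: E, P.
For E: α = {T P, if}, β = {if stmt, T, stmt}. Rewrite as E → β E' and E' → α E' | ε.
For P: α = {then}, β = {then stmt, T stmt, stmt}. Rewrite as P → β P' and P' → α P' | ε.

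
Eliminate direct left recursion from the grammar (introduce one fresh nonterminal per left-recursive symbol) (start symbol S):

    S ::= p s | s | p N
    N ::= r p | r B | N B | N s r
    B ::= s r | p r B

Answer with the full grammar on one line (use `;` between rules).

N is directly left-recursive.
For N: α = {B, s r}, β = {r p, r B}. Rewrite as N → β N' and N' → α N' | ε.

S ::= p s | s | p N; N ::= r p N' | r B N'; B ::= s r | p r B; N' ::= B N' | s r N' | ε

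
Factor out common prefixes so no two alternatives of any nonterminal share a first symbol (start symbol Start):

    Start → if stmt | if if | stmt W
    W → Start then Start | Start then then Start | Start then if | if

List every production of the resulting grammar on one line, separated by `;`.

Start → stmt W | if Start1; W → if | Start then W1; Start1 → stmt | if; W1 → Start | then Start | if

Start has alternatives sharing prefix 'if': factor to Start → if Start1 with Start1 → stmt | if.
W has alternatives sharing prefix 'Start then': factor to W → Start then W1 with W1 → Start | then Start | if.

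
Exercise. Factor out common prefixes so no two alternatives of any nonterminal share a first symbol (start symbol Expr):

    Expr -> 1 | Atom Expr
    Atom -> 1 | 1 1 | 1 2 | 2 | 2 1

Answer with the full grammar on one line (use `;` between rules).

Atom has alternatives sharing prefix '1': factor to Atom → 1 Atom1 with Atom1 → ε | 1 | 2.
Atom has alternatives sharing prefix '2': factor to Atom → 2 Atom2 with Atom2 → ε | 1.

Expr -> 1 | Atom Expr; Atom -> 1 Atom1 | 2 Atom2; Atom1 -> ε | 1 | 2; Atom2 -> ε | 1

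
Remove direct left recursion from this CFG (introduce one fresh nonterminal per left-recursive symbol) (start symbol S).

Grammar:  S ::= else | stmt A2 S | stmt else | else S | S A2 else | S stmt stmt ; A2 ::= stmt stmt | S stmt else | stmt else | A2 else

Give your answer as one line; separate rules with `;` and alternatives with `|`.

Left recursion appears on S, A2.
For S: α = {A2 else, stmt stmt}, β = {else, stmt A2 S, stmt else, else S}. Rewrite as S → β S' and S' → α S' | ε.
For A2: α = {else}, β = {stmt stmt, S stmt else, stmt else}. Rewrite as A2 → β A2' and A2' → α A2' | ε.

S ::= else S' | stmt A2 S S' | stmt else S' | else S S'; A2 ::= stmt stmt A2' | S stmt else A2' | stmt else A2'; S' ::= A2 else S' | stmt stmt S' | ε; A2' ::= else A2' | ε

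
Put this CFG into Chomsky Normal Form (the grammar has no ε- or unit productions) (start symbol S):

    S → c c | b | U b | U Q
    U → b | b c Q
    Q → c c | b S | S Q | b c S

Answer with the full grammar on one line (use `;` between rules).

S → X1 X1 | b | U X2 | U Q; U → b | X2 Y1; Q → X1 X1 | X2 S | S Q | X2 Y2; X1 → c; X2 → b; Y1 → X1 Q; Y2 → X1 S

Introduce a nonterminal for each terminal appearing in a rule of length ≥ 2: X1 → c, X2 → b.
Binarize each right-hand side of length ≥ 3 by chaining fresh nonterminals (Y1, Y2, …): affected rules were U → X2 X1 Q; Q → X2 X1 S.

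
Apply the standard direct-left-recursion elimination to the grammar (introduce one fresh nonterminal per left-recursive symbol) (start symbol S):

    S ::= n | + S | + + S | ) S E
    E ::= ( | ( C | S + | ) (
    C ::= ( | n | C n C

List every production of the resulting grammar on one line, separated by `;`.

S ::= n | + S | + + S | ) S E; E ::= ( | ( C | S + | ) (; C ::= ( C' | n C'; C' ::= n C C' | ε

Directly left-recursive nonterminal: C.
For C: α = {n C}, β = {(, n}. Rewrite as C → β C' and C' → α C' | ε.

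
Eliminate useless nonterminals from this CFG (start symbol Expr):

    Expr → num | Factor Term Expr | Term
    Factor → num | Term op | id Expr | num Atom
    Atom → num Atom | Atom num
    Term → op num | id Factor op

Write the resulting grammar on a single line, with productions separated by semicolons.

Expr → num | Factor Term Expr | Term; Factor → num | Term op | id Expr; Term → op num | id Factor op

Generating nonterminals: {Expr, Factor, Term}.
Reachable from Expr after that: {Expr, Factor, Term}.
Removed useless symbols: {Atom} and every production mentioning them.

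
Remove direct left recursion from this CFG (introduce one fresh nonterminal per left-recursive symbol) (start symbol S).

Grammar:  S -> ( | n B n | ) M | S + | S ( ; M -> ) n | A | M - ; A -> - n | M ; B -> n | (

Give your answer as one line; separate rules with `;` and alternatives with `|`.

S -> ( S' | n B n S' | ) M S'; M -> ) n M' | A M'; A -> - n | M; B -> n | (; S' -> + S' | ( S' | ε; M' -> - M' | ε

Directly left-recursive nonterminals: S, M.
For S: α = {+, (}, β = {(, n B n, ) M}. Rewrite as S → β S' and S' → α S' | ε.
For M: α = {-}, β = {) n, A}. Rewrite as M → β M' and M' → α M' | ε.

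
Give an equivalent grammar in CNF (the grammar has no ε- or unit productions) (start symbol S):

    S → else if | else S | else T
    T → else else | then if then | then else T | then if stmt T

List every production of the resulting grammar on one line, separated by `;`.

Introduce a nonterminal for each terminal appearing in a rule of length ≥ 2: X1 → else, X2 → if, X3 → then, X4 → stmt.
Binarize each right-hand side of length ≥ 3 by chaining fresh nonterminals (Y1, Y2, …): affected rules were T → X3 X2 X3; T → X3 X1 T; T → X3 X2 X4 T.

S → X1 X2 | X1 S | X1 T; T → X1 X1 | X3 Y1 | X3 Y2 | X3 Y3; X1 → else; X2 → if; X3 → then; X4 → stmt; Y1 → X2 X3; Y2 → X1 T; Y3 → X2 Y4; Y4 → X4 T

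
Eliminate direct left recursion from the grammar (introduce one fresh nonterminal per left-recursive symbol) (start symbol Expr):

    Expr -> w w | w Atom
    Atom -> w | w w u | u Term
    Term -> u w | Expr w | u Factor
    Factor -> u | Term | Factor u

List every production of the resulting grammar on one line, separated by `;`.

Directly left-recursive nonterminal: Factor.
For Factor: α = {u}, β = {u, Term}. Rewrite as Factor → β Factor1 and Factor1 → α Factor1 | ε.

Expr -> w w | w Atom; Atom -> w | w w u | u Term; Term -> u w | Expr w | u Factor; Factor -> u Factor1 | Term Factor1; Factor1 -> u Factor1 | epsilon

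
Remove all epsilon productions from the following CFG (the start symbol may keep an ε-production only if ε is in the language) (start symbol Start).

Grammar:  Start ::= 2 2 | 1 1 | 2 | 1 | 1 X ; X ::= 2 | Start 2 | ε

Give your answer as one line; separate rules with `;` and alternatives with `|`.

The nullable symbols are {X}.
ε ∉ L(G), so no ε-production is kept.

Start ::= 2 2 | 1 1 | 2 | 1 | 1 X; X ::= 2 | Start 2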